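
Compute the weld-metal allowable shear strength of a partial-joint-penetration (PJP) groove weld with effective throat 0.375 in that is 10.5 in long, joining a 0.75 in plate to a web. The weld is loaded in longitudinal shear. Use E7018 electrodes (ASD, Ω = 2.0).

R_n/Ω ≈ 82.7 kip

E70XX → F_EXX = 70 ksi.
Effective throat (given) t_e = 0.375 in.
A_we = 0.375 × 10.5 = 3.938 in².
F_nw = 0.6 F_EXX = 42 ksi.
R_n/Ω = (42 × 3.938) / 2.0 = 82.69 kip.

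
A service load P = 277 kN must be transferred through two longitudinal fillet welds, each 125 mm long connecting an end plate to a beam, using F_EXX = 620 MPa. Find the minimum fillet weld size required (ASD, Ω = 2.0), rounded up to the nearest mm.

Total weld length L = 250 mm.
Required throat t_e = P × Ω / (0.6 F_EXX × L) = 277 × 2.0 / (0.6 × 620 × 250 × 10⁻³) = 5.957 mm.
Required leg w = t_e / 0.707 = 8.426 mm → use 9 mm.

w = 9 mm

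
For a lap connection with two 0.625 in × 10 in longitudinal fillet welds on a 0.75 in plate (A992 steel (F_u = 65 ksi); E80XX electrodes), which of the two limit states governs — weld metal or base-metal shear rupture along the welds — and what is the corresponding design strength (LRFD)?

φR_n ≈ 318 kip (weld metal governs)

E80XX → F_EXX = 80 ksi.
t_e = 0.707 × 0.625 = 0.4419 in; L = 20 in.
Weld metal: φR_n = 0.75 × 0.6 × 80 × 0.4419 × 20 = 318.1 kip.
Base metal (shear rupture): φR_n = 0.75 × 0.6 × 65 × 0.75 × 20 = 438.8 kip.
Governing: weld metal.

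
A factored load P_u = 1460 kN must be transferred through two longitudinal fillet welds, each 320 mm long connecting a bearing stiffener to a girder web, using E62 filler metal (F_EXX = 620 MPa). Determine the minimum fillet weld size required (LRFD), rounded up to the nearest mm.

w = 12 mm

Total weld length L = 640 mm.
Required throat t_e = P_u / (φ × 0.6 F_EXX × L) = 1460 / (0.75 × 0.6 × 620 × 640 × 10⁻³) = 8.177 mm.
Required leg w = t_e / 0.707 = 11.57 mm → use 12 mm.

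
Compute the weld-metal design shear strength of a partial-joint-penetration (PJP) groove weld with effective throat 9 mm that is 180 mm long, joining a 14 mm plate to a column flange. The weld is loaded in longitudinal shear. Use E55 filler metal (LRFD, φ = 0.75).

φR_n ≈ 401 kN

E55XX → F_EXX = 550 MPa.
Effective throat (given) t_e = 9 mm.
A_we = 9 × 180 = 1620 mm².
F_nw = 0.6 F_EXX = 330 MPa.
φR_n = 0.75 × 330 × 1620 × 10⁻³ = 401 kN.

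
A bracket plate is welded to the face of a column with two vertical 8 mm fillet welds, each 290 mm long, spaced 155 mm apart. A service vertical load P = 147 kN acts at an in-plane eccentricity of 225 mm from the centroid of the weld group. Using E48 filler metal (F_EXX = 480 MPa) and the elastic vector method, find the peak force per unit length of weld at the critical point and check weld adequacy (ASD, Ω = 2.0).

f_max ≈ 869 N/mm; NOT adequate

Total weld length L_w = 580 mm. Treat welds as unit-width lines.
Polar moment about centroid: J = 2[d³/12 + d(b/2)²] = 2[290³/12 + 290×77.5²] = 7548000 mm³.
Direct shear f_v = P/L_w = 147×10³ / 580 = 253.4 N/mm (vertical).
Torsion M = P·e = 147×10³ × 225 = 33075000 N·mm.
Critical point at (x, y) = (77.5, 145) from centroid. f_tx = M·y/J = 635.3 N/mm; f_ty = M·x/J = 339.6 N/mm.
Resultant f_max = √[f_tx² + (f_v + f_ty)²] = √[635.3² + (253.4 + 339.6)²] = 869.1 N/mm.
Capacity per unit length: r_n/Ω = (1/2.0) × 0.6 × 480 × (0.707 × 8) = 814.5 N/mm.
869.1 > 814.5 → NOT adequate.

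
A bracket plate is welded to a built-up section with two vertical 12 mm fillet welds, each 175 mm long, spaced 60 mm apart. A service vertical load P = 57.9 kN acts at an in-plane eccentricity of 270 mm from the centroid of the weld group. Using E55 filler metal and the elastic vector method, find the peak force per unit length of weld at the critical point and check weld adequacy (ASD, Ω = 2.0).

E55XX → F_EXX = 550 MPa.
Total weld length L_w = 350 mm. Treat welds as unit-width lines.
Polar moment about centroid: J = 2[d³/12 + d(b/2)²] = 2[175³/12 + 175×30²] = 1208000 mm³.
Direct shear f_v = P/L_w = 57.9×10³ / 350 = 165.4 N/mm (vertical).
Torsion M = P·e = 57.9×10³ × 270 = 15633000 N·mm.
Critical point at (x, y) = (30, 87.5) from centroid. f_tx = M·y/J = 1132 N/mm; f_ty = M·x/J = 388.2 N/mm.
Resultant f_max = √[f_tx² + (f_v + f_ty)²] = √[1132² + (165.4 + 388.2)²] = 1260 N/mm.
Capacity per unit length: r_n/Ω = (1/2.0) × 0.6 × 550 × (0.707 × 12) = 1400 N/mm.
1260 ≤ 1400 → adequate.

f_max ≈ 1260 N/mm; adequate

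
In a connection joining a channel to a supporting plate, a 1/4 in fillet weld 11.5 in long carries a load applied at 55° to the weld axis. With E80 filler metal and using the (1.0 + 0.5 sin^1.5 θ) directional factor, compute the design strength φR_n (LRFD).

φR_n ≈ 100 kips

E80XX → F_EXX = 80 ksi.
t_e = 0.707 × 0.25 = 0.1767 in; A_we = 0.1767 × 11.5 = 2.033 in².
Directional factor: 1.0 + 0.5 sin^1.5(55°) = 1.371.
F_nw = 0.6 × 80 × 1.371 = 65.79 ksi.
φR_n = 0.75 × 65.79 × 2.033 = 100.3 kips.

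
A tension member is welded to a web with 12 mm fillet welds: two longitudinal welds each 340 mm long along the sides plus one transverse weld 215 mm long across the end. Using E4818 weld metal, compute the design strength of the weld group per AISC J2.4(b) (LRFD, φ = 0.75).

φR_n ≈ 1650 kN

E48XX → F_EXX = 480 MPa.
t_e = 0.707 × 12 = 8.484 mm.
R_nwl = 0.6 × 480 × 8.484 × 680 × 10⁻³ = 1662 kN (longitudinal, 2 welds).
R_nwt = 0.6 × 480 × 8.484 × 215 × 10⁻³ = 525.3 kN (transverse, base value).
(i) R_nwl + R_nwt = 2187 kN; (ii) 0.85 R_nwl + 1.5 R_nwt = 2200 kN.
R_n = max = 2200 kN [governs: (ii)]; φR_n = 1650 kN.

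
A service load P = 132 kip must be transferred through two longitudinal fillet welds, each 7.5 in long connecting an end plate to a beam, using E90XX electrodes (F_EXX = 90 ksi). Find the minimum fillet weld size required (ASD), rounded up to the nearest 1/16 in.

Total weld length L = 15 in.
Required throat t_e = P × Ω / (0.6 F_EXX × L) = 132 × 2.0 / (0.6 × 90 × 15) = 0.3259 in.
Required leg w = t_e / 0.707 = 0.461 in → use 1/2 in.

w = 1/2 in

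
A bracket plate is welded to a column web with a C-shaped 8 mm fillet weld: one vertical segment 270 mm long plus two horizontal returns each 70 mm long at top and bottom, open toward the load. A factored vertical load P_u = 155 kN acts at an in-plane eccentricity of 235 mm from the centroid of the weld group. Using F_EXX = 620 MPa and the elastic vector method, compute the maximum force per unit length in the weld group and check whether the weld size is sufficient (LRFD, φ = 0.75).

Total weld length L_w = 410 mm. Treat welds as unit-width lines.
Centroid: x̄ = 2×70×35 / 410 = 11.95 mm from the vertical weld.
Polar moment about centroid: J = I_x + I_y = [270³/12 + 2×70×135²] + [270×11.95² + 2(70³/12 + 70×23.05²)] = 4362000 mm³.
Direct shear f_v = P/L_w = 155×10³ / 410 = 378 N/mm (vertical).
Torsion M = P·e = 155×10³ × 235 = 36425000 N·mm.
Critical point at (x, y) = (58.05, 135) from centroid. f_tx = M·y/J = 1127 N/mm; f_ty = M·x/J = 484.8 N/mm.
Resultant f_max = √[f_tx² + (f_v + f_ty)²] = √[1127² + (378 + 484.8)²] = 1420 N/mm.
Capacity per unit length: φr_n = 0.75 × 0.6 × 620 × (0.707 × 8) = 1578 N/mm.
1420 ≤ 1578 → adequate.

f_max ≈ 1420 N/mm; adequate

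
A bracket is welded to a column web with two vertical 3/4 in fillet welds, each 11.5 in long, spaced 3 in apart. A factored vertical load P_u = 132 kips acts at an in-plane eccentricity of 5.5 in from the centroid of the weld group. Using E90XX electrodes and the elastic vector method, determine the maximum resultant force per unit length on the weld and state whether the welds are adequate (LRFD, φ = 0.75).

f_max ≈ 16.5 kip/in; adequate

E90XX → F_EXX = 90 ksi.
Total weld length L_w = 23 in. Treat welds as unit-width lines.
Polar moment about centroid: J = 2[d³/12 + d(b/2)²] = 2[11.5³/12 + 11.5×1.5²] = 305.2 in³.
Direct shear f_v = P/L_w = 132 / 23 = 5.739 kip/in (vertical).
Torsion M = P·e = 132 × 5.5 = 726 kip·in.
Critical point at (x, y) = (1.5, 5.75) from centroid. f_tx = M·y/J = 13.68 kip/in; f_ty = M·x/J = 3.568 kip/in.
Resultant f_max = √[f_tx² + (f_v + f_ty)²] = √[13.68² + (5.739 + 3.568)²] = 16.54 kip/in.
Capacity per unit length: φr_n = 0.75 × 0.6 × 90 × (0.707 × 0.75) = 21.48 kip/in.
16.54 ≤ 21.48 → adequate.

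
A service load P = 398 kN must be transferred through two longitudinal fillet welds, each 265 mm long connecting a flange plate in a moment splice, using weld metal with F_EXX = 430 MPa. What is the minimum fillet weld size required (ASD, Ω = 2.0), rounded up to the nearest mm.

w = 9 mm

Total weld length L = 530 mm.
Required throat t_e = P × Ω / (0.6 F_EXX × L) = 398 × 2.0 / (0.6 × 430 × 530 × 10⁻³) = 5.821 mm.
Required leg w = t_e / 0.707 = 8.234 mm → use 9 mm.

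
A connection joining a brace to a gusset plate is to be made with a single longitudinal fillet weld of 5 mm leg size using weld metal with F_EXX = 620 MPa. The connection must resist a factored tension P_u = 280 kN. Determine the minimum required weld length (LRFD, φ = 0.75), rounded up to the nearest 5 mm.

Throat t_e = 0.707 × 5 = 3.535 mm.
φr_n = 0.75 × 0.6 × 620 × 3.535 × 10⁻³ = 0.9863 kN/mm.
L_req = P_u / φr_n = 280 / 0.9863 = 283.9 mm total.
Round up → use L = 285 mm.

L = 285 mm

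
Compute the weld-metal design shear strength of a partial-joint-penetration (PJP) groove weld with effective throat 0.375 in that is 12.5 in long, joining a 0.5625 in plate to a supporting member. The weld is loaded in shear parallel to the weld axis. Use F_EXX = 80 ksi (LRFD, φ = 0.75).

φR_n ≈ 169 kip

Effective throat (given) t_e = 0.375 in.
A_we = 0.375 × 12.5 = 4.688 in².
F_nw = 0.6 F_EXX = 48 ksi.
φR_n = 0.75 × 48 × 4.688 = 168.8 kip.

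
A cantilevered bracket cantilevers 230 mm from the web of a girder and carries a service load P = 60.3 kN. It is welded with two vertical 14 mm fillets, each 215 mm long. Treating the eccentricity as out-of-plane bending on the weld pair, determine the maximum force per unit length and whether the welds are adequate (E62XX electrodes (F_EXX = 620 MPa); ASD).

f_max ≈ 911 N/mm; adequate

L_w = 2 × 215 = 430 mm; section modulus (unit throat) S = 2 × L²/6 = 15410 mm².
Direct shear f_v = P/L_w = 60.3×10³/430 = 140.2 N/mm.
Moment M = P × e = 60.3×10³ × 230 = 13869000 N·mm; bending f_b = M/S = 900.1 N/mm.
f_max = √(f_v² + f_b²) = √(140.2² + 900.1²) = 911 N/mm.
r_n/Ω = (1/2.0) × 0.6 × 620 × (0.707 × 14) = 1841 N/mm → adequate.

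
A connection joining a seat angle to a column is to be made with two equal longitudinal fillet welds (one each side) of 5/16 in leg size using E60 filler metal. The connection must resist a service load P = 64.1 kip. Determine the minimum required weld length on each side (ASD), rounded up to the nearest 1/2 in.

E60XX → F_EXX = 60 ksi.
Throat t_e = 0.707 × 0.3125 = 0.2209 in.
r_n/Ω = (0.6 × 60 × 0.2209) / 2.0 = 3.977 kip/in.
L_req = P / (r_n/Ω) = 64.1 / 3.977 = 16.12 in total.
Per side: 16.12 / 2 = 8.059 in.
Round up → use L = 8.5 in on each side.

L = 8.5 in on each side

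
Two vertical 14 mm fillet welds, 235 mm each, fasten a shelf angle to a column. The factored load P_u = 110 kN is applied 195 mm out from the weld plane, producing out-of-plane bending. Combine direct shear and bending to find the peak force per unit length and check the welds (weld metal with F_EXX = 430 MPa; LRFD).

f_max ≈ 1190 N/mm; adequate

L_w = 2 × 235 = 470 mm; section modulus (unit throat) S = 2 × L²/6 = 18410 mm².
Direct shear f_v = P/L_w = 110×10³/470 = 234 N/mm.
Moment M = P × e = 110×10³ × 195 = 21450000 N·mm; bending f_b = M/S = 1165 N/mm.
f_max = √(f_v² + f_b²) = √(234² + 1165²) = 1189 N/mm.
φr_n = 0.75 × 0.6 × 430 × (0.707 × 14) = 1915 N/mm → adequate.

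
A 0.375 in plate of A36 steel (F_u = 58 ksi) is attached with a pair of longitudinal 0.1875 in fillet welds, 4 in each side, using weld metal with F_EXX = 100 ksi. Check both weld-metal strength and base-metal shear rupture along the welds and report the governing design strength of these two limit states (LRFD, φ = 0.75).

φR_n ≈ 47.7 kips (weld metal governs)

t_e = 0.707 × 0.1875 = 0.1326 in; L = 8 in.
Weld metal: φR_n = 0.75 × 0.6 × 100 × 0.1326 × 8 = 47.72 kips.
Base metal (shear rupture): φR_n = 0.75 × 0.6 × 58 × 0.375 × 8 = 78.3 kips.
Governing: weld metal.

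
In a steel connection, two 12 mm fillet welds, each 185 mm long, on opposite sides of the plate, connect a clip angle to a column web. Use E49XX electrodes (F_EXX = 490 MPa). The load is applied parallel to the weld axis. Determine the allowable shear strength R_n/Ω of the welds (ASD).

R_n/Ω ≈ 461 kN

Effective throat t_e = 0.707 × 12 = 8.484 mm.
Total length L = 370 mm; A_we = 8.484 × 370 = 3139 mm².
F_nw = 0.6 F_EXX = 0.6 × 490 = 294 MPa.
R_n = 294 × 3139 × 10⁻³ = 922.9 kN; R_n/Ω = 922.9/2.0 = 461.4 kN.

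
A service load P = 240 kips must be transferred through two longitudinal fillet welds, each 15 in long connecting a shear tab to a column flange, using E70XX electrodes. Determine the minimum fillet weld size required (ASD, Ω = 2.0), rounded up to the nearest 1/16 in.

w = 9/16 in

E70XX → F_EXX = 70 ksi.
Total weld length L = 30 in.
Required throat t_e = P × Ω / (0.6 F_EXX × L) = 240 × 2.0 / (0.6 × 70 × 30) = 0.381 in.
Required leg w = t_e / 0.707 = 0.5388 in → use 9/16 in.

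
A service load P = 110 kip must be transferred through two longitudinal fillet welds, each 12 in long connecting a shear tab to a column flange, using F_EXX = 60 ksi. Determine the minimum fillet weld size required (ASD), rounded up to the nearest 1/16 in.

Total weld length L = 24 in.
Required throat t_e = P × Ω / (0.6 F_EXX × L) = 110 × 2.0 / (0.6 × 60 × 24) = 0.2546 in.
Required leg w = t_e / 0.707 = 0.3602 in → use 3/8 in.

w = 3/8 in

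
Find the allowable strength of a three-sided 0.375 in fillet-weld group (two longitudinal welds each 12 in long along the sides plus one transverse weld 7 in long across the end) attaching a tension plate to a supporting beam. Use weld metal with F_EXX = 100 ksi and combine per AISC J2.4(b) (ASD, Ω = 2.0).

t_e = 0.707 × 0.375 = 0.2651 in.
R_nwl = 0.6 × 100 × 0.2651 × 24 = 381.8 kips (longitudinal, 2 welds).
R_nwt = 0.6 × 100 × 0.2651 × 7 = 111.4 kips (transverse, base value).
(i) R_nwl + R_nwt = 493.1 kips; (ii) 0.85 R_nwl + 1.5 R_nwt = 491.5 kips.
R_n = max = 493.1 kips [governs: (i)]; R_n/Ω = 246.6 kips.

R_n/Ω ≈ 247 kips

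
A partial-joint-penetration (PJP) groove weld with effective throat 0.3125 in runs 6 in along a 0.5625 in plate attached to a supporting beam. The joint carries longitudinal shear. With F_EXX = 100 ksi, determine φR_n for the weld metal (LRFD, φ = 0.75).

φR_n ≈ 84.4 kips

Effective throat (given) t_e = 0.3125 in.
A_we = 0.3125 × 6 = 1.875 in².
F_nw = 0.6 F_EXX = 60 ksi.
φR_n = 0.75 × 60 × 1.875 = 84.38 kips.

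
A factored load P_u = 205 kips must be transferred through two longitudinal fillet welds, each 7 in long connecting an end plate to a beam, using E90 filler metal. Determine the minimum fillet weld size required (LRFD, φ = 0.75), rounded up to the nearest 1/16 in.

w = 9/16 in

E90XX → F_EXX = 90 ksi.
Total weld length L = 14 in.
Required throat t_e = P_u / (φ × 0.6 F_EXX × L) = 205 / (0.75 × 0.6 × 90 × 14) = 0.3616 in.
Required leg w = t_e / 0.707 = 0.5114 in → use 9/16 in.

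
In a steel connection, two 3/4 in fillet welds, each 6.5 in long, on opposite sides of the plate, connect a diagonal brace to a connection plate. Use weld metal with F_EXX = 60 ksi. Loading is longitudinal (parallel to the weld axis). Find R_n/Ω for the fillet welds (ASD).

Effective throat t_e = 0.707 × 0.75 = 0.5302 in.
Total length L = 13 in; A_we = 0.5302 × 13 = 6.893 in².
F_nw = 0.6 F_EXX = 0.6 × 60 = 36 ksi.
R_n = 36 × 6.893 = 248.2 kip; R_n/Ω = 248.2/2.0 = 124.1 kip.

R_n/Ω ≈ 124 kip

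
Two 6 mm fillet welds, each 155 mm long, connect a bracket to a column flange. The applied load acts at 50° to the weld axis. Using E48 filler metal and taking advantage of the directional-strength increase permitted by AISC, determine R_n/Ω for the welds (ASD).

E48XX → F_EXX = 480 MPa.
t_e = 0.707 × 6 = 4.242 mm; A_we = 4.242 × 310 = 1315 mm².
Directional factor: 1.0 + 0.5 sin^1.5(50°) = 1.335.
F_nw = 0.6 × 480 × 1.335 = 384.5 MPa.
R_n/Ω = (384.5 × 1315) / 2.0 × 10⁻³ = 252.8 kN.

R_n/Ω ≈ 253 kN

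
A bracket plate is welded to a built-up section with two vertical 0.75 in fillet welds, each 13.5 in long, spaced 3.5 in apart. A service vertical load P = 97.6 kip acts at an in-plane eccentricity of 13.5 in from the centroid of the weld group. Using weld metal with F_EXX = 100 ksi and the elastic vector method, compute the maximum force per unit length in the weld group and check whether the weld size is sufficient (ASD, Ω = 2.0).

f_max ≈ 19.9 kip/in; NOT adequate

Total weld length L_w = 27 in. Treat welds as unit-width lines.
Polar moment about centroid: J = 2[d³/12 + d(b/2)²] = 2[13.5³/12 + 13.5×1.75²] = 492.8 in³.
Direct shear f_v = P/L_w = 97.6 / 27 = 3.615 kip/in (vertical).
Torsion M = P·e = 97.6 × 13.5 = 1317.6 kip·in.
Critical point at (x, y) = (1.75, 6.75) from centroid. f_tx = M·y/J = 18.05 kip/in; f_ty = M·x/J = 4.679 kip/in.
Resultant f_max = √[f_tx² + (f_v + f_ty)²] = √[18.05² + (3.615 + 4.679)²] = 19.86 kip/in.
Capacity per unit length: r_n/Ω = (1/2.0) × 0.6 × 100 × (0.707 × 0.75) = 15.91 kip/in.
19.86 > 15.91 → NOT adequate.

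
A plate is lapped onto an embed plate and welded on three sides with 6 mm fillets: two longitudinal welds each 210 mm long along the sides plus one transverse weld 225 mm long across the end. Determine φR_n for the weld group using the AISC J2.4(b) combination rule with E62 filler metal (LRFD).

φR_n ≈ 822 kN

E62XX → F_EXX = 620 MPa.
t_e = 0.707 × 6 = 4.242 mm.
R_nwl = 0.6 × 620 × 4.242 × 420 × 10⁻³ = 662.8 kN (longitudinal, 2 welds).
R_nwt = 0.6 × 620 × 4.242 × 225 × 10⁻³ = 355.1 kN (transverse, base value).
(i) R_nwl + R_nwt = 1018 kN; (ii) 0.85 R_nwl + 1.5 R_nwt = 1096 kN.
R_n = max = 1096 kN [governs: (ii)]; φR_n = 822 kN.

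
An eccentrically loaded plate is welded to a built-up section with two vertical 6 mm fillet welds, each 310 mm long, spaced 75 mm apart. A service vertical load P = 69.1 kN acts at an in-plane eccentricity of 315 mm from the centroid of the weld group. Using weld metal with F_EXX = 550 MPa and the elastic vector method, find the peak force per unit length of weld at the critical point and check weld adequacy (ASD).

Total weld length L_w = 620 mm. Treat welds as unit-width lines.
Polar moment about centroid: J = 2[d³/12 + d(b/2)²] = 2[310³/12 + 310×37.5²] = 5837000 mm³.
Direct shear f_v = P/L_w = 69.1×10³ / 620 = 111.5 N/mm (vertical).
Torsion M = P·e = 69.1×10³ × 315 = 21766000 N·mm.
Critical point at (x, y) = (37.5, 155) from centroid. f_tx = M·y/J = 578 N/mm; f_ty = M·x/J = 139.8 N/mm.
Resultant f_max = √[f_tx² + (f_v + f_ty)²] = √[578² + (111.5 + 139.8)²] = 630.3 N/mm.
Capacity per unit length: r_n/Ω = (1/2.0) × 0.6 × 550 × (0.707 × 6) = 699.9 N/mm.
630.3 ≤ 699.9 → adequate.

f_max ≈ 630 N/mm; adequate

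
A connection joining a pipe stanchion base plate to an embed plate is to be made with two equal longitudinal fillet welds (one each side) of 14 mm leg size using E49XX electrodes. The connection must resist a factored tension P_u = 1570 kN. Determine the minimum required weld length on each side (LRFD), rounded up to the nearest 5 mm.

L = 360 mm on each side

E49XX → F_EXX = 490 MPa.
Throat t_e = 0.707 × 14 = 9.898 mm.
φr_n = 0.75 × 0.6 × 490 × 9.898 × 10⁻³ = 2.183 kN/mm.
L_req = P_u / φr_n = 1570 / 2.183 = 719.4 mm total.
Per side: 719.4 / 2 = 359.7 mm.
Round up → use L = 360 mm on each side.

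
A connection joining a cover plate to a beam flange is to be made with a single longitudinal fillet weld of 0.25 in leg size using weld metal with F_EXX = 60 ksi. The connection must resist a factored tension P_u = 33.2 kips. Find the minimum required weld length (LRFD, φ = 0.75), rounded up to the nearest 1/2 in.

L = 7 in

Throat t_e = 0.707 × 0.25 = 0.1767 in.
φr_n = 0.75 × 0.6 × 60 × 0.1767 = 4.772 kips/in.
L_req = P_u / φr_n = 33.2 / 4.772 = 6.957 in total.
Round up → use L = 7 in.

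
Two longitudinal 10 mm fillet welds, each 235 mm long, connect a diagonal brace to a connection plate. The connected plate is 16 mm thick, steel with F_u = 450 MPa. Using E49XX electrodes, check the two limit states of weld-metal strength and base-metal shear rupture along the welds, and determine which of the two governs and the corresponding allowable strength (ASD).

R_n/Ω ≈ 488 kN (weld metal governs)

E49XX → F_EXX = 490 MPa.
t_e = 0.707 × 10 = 7.07 mm; L = 470 mm.
Weld metal: R_n/Ω = (1/2.0) × 0.6 × 490 × 7.07 × 470 × 10⁻³ = 488.5 kN.
Base metal (shear rupture): R_n/Ω = (1/2.0) × 0.6 × 450 × 16 × 470 × 10⁻³ = 1015 kN.
Governing: weld metal.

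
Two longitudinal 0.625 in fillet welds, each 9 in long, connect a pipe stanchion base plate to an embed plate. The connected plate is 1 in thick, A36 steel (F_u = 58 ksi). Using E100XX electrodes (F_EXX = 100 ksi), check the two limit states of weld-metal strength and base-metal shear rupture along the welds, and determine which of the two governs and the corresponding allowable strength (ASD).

t_e = 0.707 × 0.625 = 0.4419 in; L = 18 in.
Weld metal: R_n/Ω = (1/2.0) × 0.6 × 100 × 0.4419 × 18 = 238.6 kip.
Base metal (shear rupture): R_n/Ω = (1/2.0) × 0.6 × 58 × 1 × 18 = 313.2 kip.
Governing: weld metal.

R_n/Ω ≈ 239 kip (weld metal governs)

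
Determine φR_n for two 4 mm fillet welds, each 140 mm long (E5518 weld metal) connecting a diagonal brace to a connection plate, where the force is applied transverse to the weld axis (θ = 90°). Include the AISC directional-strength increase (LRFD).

φR_n ≈ 294 kN

E55XX → F_EXX = 550 MPa.
t_e = 0.707 × 4 = 2.828 mm; A_we = 2.828 × 280 = 791.8 mm².
Directional factor: 1.0 + 0.5 sin^1.5(90°) = 1.5.
F_nw = 0.6 × 550 × 1.5 = 495 MPa.
φR_n = 0.75 × 495 × 791.8 × 10⁻³ = 294 kN.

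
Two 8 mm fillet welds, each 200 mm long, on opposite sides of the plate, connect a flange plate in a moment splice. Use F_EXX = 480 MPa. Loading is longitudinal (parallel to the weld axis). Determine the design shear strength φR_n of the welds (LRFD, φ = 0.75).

φR_n ≈ 489 kN

Effective throat t_e = 0.707 × 8 = 5.656 mm.
Total length L = 400 mm; A_we = 5.656 × 400 = 2262 mm².
F_nw = 0.6 F_EXX = 0.6 × 480 = 288 MPa.
φR_n = 0.75 × 288 × 2262 × 10⁻³ = 488.7 kN.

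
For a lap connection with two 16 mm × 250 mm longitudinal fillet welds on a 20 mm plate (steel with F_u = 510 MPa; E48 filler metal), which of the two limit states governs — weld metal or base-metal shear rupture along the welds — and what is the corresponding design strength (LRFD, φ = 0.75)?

E48XX → F_EXX = 480 MPa.
t_e = 0.707 × 16 = 11.31 mm; L = 500 mm.
Weld metal: φR_n = 0.75 × 0.6 × 480 × 11.31 × 500 × 10⁻³ = 1222 kN.
Base metal (shear rupture): φR_n = 0.75 × 0.6 × 510 × 20 × 500 × 10⁻³ = 2295 kN.
Governing: weld metal.

φR_n ≈ 1220 kN (weld metal governs)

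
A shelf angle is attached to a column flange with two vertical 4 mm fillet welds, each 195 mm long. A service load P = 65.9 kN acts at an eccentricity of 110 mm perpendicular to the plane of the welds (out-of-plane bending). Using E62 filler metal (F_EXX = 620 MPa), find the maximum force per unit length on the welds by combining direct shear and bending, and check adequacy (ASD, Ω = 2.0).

L_w = 2 × 195 = 390 mm; section modulus (unit throat) S = 2 × L²/6 = 12680 mm².
Direct shear f_v = P/L_w = 65.9×10³/390 = 169 N/mm.
Moment M = P × e = 65.9×10³ × 110 = 7249000 N·mm; bending f_b = M/S = 571.9 N/mm.
f_max = √(f_v² + f_b²) = √(169² + 571.9²) = 596.4 N/mm.
r_n/Ω = (1/2.0) × 0.6 × 620 × (0.707 × 4) = 526 N/mm → NOT adequate.

f_max ≈ 596 N/mm; NOT adequate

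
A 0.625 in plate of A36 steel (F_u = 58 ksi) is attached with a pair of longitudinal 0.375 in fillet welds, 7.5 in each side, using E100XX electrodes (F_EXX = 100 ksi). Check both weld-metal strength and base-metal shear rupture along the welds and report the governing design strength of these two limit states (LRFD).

t_e = 0.707 × 0.375 = 0.2651 in; L = 15 in.
Weld metal: φR_n = 0.75 × 0.6 × 100 × 0.2651 × 15 = 179 kips.
Base metal (shear rupture): φR_n = 0.75 × 0.6 × 58 × 0.625 × 15 = 244.7 kips.
Governing: weld metal.

φR_n ≈ 179 kips (weld metal governs)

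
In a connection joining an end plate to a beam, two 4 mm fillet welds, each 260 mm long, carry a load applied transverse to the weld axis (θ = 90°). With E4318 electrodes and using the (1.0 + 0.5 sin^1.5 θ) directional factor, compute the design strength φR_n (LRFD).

φR_n ≈ 427 kN

E43XX → F_EXX = 430 MPa.
t_e = 0.707 × 4 = 2.828 mm; A_we = 2.828 × 520 = 1471 mm².
Directional factor: 1.0 + 0.5 sin^1.5(90°) = 1.5.
F_nw = 0.6 × 430 × 1.5 = 387 MPa.
φR_n = 0.75 × 387 × 1471 × 10⁻³ = 426.8 kN.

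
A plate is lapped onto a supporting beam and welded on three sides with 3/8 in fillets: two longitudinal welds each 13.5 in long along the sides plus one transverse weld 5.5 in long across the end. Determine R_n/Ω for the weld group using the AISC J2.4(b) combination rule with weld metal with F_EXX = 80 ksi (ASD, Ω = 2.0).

t_e = 0.707 × 0.375 = 0.2651 in.
R_nwl = 0.6 × 80 × 0.2651 × 27 = 343.6 kip (longitudinal, 2 welds).
R_nwt = 0.6 × 80 × 0.2651 × 5.5 = 69.99 kip (transverse, base value).
(i) R_nwl + R_nwt = 413.6 kip; (ii) 0.85 R_nwl + 1.5 R_nwt = 397.1 kip.
R_n = max = 413.6 kip [governs: (i)]; R_n/Ω = 206.8 kip.

R_n/Ω ≈ 207 kip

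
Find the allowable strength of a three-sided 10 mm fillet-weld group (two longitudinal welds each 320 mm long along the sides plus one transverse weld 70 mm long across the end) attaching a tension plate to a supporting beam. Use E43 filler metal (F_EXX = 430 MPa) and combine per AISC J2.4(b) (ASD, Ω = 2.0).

t_e = 0.707 × 10 = 7.07 mm.
R_nwl = 0.6 × 430 × 7.07 × 640 × 10⁻³ = 1167 kN (longitudinal, 2 welds).
R_nwt = 0.6 × 430 × 7.07 × 70 × 10⁻³ = 127.7 kN (transverse, base value).
(i) R_nwl + R_nwt = 1295 kN; (ii) 0.85 R_nwl + 1.5 R_nwt = 1184 kN.
R_n = max = 1295 kN [governs: (i)]; R_n/Ω = 647.5 kN.

R_n/Ω ≈ 648 kN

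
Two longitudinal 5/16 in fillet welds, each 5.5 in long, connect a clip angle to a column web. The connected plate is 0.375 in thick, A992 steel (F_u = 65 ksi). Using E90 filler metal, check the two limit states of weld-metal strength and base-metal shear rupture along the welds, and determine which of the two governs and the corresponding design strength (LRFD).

φR_n ≈ 98.4 kips (weld metal governs)

E90XX → F_EXX = 90 ksi.
t_e = 0.707 × 0.3125 = 0.2209 in; L = 11 in.
Weld metal: φR_n = 0.75 × 0.6 × 90 × 0.2209 × 11 = 98.43 kips.
Base metal (shear rupture): φR_n = 0.75 × 0.6 × 65 × 0.375 × 11 = 120.7 kips.
Governing: weld metal.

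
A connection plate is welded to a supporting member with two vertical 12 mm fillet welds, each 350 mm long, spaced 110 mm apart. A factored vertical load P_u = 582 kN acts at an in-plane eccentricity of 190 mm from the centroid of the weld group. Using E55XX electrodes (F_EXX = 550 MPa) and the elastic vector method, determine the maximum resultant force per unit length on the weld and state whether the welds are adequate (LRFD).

Total weld length L_w = 700 mm. Treat welds as unit-width lines.
Polar moment about centroid: J = 2[d³/12 + d(b/2)²] = 2[350³/12 + 350×55²] = 9263000 mm³.
Direct shear f_v = P/L_w = 582×10³ / 700 = 831.4 N/mm (vertical).
Torsion M = P·e = 582×10³ × 190 = 110580000 N·mm.
Critical point at (x, y) = (55, 175) from centroid. f_tx = M·y/J = 2089 N/mm; f_ty = M·x/J = 656.6 N/mm.
Resultant f_max = √[f_tx² + (f_v + f_ty)²] = √[2089² + (831.4 + 656.6)²] = 2565 N/mm.
Capacity per unit length: φr_n = 0.75 × 0.6 × 550 × (0.707 × 12) = 2100 N/mm.
2565 > 2100 → NOT adequate.

f_max ≈ 2560 N/mm; NOT adequate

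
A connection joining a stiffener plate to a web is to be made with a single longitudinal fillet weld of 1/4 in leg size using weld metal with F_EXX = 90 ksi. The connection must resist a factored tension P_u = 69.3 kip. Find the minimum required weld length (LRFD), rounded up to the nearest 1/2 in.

Throat t_e = 0.707 × 0.25 = 0.1767 in.
φr_n = 0.75 × 0.6 × 90 × 0.1767 = 7.158 kip/in.
L_req = P_u / φr_n = 69.3 / 7.158 = 9.681 in total.
Round up → use L = 10 in.

L = 10 in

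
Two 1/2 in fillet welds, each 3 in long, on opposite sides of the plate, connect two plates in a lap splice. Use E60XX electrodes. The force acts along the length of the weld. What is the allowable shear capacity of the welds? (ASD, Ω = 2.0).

E60XX → F_EXX = 60 ksi.
Effective throat t_e = 0.707 × 0.5 = 0.3535 in.
Total length L = 6 in; A_we = 0.3535 × 6 = 2.121 in².
F_nw = 0.6 F_EXX = 0.6 × 60 = 36 ksi.
R_n = 36 × 2.121 = 76.36 kip; R_n/Ω = 76.36/2.0 = 38.18 kip.

R_n/Ω ≈ 38.2 kip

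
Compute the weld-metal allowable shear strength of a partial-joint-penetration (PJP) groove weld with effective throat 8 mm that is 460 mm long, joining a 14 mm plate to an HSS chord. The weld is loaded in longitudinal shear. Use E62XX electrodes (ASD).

R_n/Ω ≈ 684 kN

E62XX → F_EXX = 620 MPa.
Effective throat (given) t_e = 8 mm.
A_we = 8 × 460 = 3680 mm².
F_nw = 0.6 F_EXX = 372 MPa.
R_n/Ω = (372 × 3680) / 2.0 × 10⁻³ = 684.5 kN.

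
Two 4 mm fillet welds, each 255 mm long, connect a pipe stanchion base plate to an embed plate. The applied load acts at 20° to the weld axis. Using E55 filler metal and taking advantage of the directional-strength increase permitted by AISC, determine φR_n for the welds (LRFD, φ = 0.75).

E55XX → F_EXX = 550 MPa.
t_e = 0.707 × 4 = 2.828 mm; A_we = 2.828 × 510 = 1442 mm².
Directional factor: 1.0 + 0.5 sin^1.5(20°) = 1.1.
F_nw = 0.6 × 550 × 1.1 = 363 MPa.
φR_n = 0.75 × 363 × 1442 × 10⁻³ = 392.7 kN.

φR_n ≈ 393 kN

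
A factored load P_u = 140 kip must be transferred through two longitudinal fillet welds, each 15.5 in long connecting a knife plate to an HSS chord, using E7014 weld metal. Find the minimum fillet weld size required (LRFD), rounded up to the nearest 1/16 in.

E70XX → F_EXX = 70 ksi.
Total weld length L = 31 in.
Required throat t_e = P_u / (φ × 0.6 F_EXX × L) = 140 / (0.75 × 0.6 × 70 × 31) = 0.1434 in.
Required leg w = t_e / 0.707 = 0.2028 in → use 1/4 in.

w = 1/4 in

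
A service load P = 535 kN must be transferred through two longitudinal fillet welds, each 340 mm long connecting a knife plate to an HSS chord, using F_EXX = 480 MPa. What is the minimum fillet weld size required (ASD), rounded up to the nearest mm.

Total weld length L = 680 mm.
Required throat t_e = P × Ω / (0.6 F_EXX × L) = 535 × 2.0 / (0.6 × 480 × 680 × 10⁻³) = 5.464 mm.
Required leg w = t_e / 0.707 = 7.728 mm → use 8 mm.

w = 8 mm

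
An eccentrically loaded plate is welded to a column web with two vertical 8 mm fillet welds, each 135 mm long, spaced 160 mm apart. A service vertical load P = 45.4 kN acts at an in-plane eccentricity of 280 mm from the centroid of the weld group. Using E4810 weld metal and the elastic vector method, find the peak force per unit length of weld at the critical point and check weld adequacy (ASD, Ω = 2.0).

f_max ≈ 759 N/mm; adequate

E48XX → F_EXX = 480 MPa.
Total weld length L_w = 270 mm. Treat welds as unit-width lines.
Polar moment about centroid: J = 2[d³/12 + d(b/2)²] = 2[135³/12 + 135×80²] = 2138000 mm³.
Direct shear f_v = P/L_w = 45.4×10³ / 270 = 168.1 N/mm (vertical).
Torsion M = P·e = 45.4×10³ × 280 = 12712000 N·mm.
Critical point at (x, y) = (80, 67.5) from centroid. f_tx = M·y/J = 401.3 N/mm; f_ty = M·x/J = 475.6 N/mm.
Resultant f_max = √[f_tx² + (f_v + f_ty)²] = √[401.3² + (168.1 + 475.6)²] = 758.6 N/mm.
Capacity per unit length: r_n/Ω = (1/2.0) × 0.6 × 480 × (0.707 × 8) = 814.5 N/mm.
758.6 ≤ 814.5 → adequate.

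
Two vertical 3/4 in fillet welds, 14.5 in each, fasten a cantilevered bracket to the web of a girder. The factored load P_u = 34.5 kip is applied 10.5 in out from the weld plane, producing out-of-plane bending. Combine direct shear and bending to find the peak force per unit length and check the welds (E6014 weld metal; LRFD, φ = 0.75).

E60XX → F_EXX = 60 ksi.
L_w = 2 × 14.5 = 29 in; section modulus (unit throat) S = 2 × L²/6 = 70.08 in².
Direct shear f_v = P/L_w = 34.5/29 = 1.19 kip/in.
Moment M = P × e = 34.5 × 10.5 = 362.25 kip·in; bending f_b = M/S = 5.169 kip/in.
f_max = √(f_v² + f_b²) = √(1.19² + 5.169²) = 5.304 kip/in.
φr_n = 0.75 × 0.6 × 60 × (0.707 × 0.75) = 14.32 kip/in → adequate.

f_max ≈ 5.3 kip/in; adequate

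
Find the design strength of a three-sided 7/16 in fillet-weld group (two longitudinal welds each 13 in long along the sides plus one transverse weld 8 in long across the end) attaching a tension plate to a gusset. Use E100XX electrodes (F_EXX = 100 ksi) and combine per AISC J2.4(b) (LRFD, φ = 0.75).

t_e = 0.707 × 0.4375 = 0.3093 in.
R_nwl = 0.6 × 100 × 0.3093 × 26 = 482.5 kips (longitudinal, 2 welds).
R_nwt = 0.6 × 100 × 0.3093 × 8 = 148.5 kips (transverse, base value).
(i) R_nwl + R_nwt = 631 kips; (ii) 0.85 R_nwl + 1.5 R_nwt = 632.9 kips.
R_n = max = 632.9 kips [governs: (ii)]; φR_n = 474.6 kips.

φR_n ≈ 475 kips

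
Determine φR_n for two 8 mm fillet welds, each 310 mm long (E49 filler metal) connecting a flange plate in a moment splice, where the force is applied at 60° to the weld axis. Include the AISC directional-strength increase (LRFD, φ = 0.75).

φR_n ≈ 1080 kN

E49XX → F_EXX = 490 MPa.
t_e = 0.707 × 8 = 5.656 mm; A_we = 5.656 × 620 = 3507 mm².
Directional factor: 1.0 + 0.5 sin^1.5(60°) = 1.403.
F_nw = 0.6 × 490 × 1.403 = 412.5 MPa.
φR_n = 0.75 × 412.5 × 3507 × 10⁻³ = 1085 kN.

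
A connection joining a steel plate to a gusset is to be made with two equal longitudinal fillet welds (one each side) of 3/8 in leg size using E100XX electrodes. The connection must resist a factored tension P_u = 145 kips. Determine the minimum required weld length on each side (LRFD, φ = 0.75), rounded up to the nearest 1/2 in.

L = 6.5 in on each side

E100XX → F_EXX = 100 ksi.
Throat t_e = 0.707 × 0.375 = 0.2651 in.
φr_n = 0.75 × 0.6 × 100 × 0.2651 = 11.93 kips/in.
L_req = P_u / φr_n = 145 / 11.93 = 12.15 in total.
Per side: 12.15 / 2 = 6.077 in.
Round up → use L = 6.5 in on each side.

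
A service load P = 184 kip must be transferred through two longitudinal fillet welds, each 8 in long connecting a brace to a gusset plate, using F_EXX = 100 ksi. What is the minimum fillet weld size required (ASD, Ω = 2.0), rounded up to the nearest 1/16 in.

w = 9/16 in

Total weld length L = 16 in.
Required throat t_e = P × Ω / (0.6 F_EXX × L) = 184 × 2.0 / (0.6 × 100 × 16) = 0.3833 in.
Required leg w = t_e / 0.707 = 0.5422 in → use 9/16 in.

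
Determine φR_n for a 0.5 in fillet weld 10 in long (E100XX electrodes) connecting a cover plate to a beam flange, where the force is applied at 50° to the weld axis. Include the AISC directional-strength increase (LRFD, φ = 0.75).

E100XX → F_EXX = 100 ksi.
t_e = 0.707 × 0.5 = 0.3535 in; A_we = 0.3535 × 10 = 3.535 in².
Directional factor: 1.0 + 0.5 sin^1.5(50°) = 1.335.
F_nw = 0.6 × 100 × 1.335 = 80.11 ksi.
φR_n = 0.75 × 80.11 × 3.535 = 212.4 kip.

φR_n ≈ 212 kip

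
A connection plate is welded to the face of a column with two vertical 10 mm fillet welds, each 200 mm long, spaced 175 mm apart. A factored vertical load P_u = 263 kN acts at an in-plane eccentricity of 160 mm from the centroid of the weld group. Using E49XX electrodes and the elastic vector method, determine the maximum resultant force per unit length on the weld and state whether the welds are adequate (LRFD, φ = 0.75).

E49XX → F_EXX = 490 MPa.
Total weld length L_w = 400 mm. Treat welds as unit-width lines.
Polar moment about centroid: J = 2[d³/12 + d(b/2)²] = 2[200³/12 + 200×87.5²] = 4396000 mm³.
Direct shear f_v = P/L_w = 263×10³ / 400 = 657.5 N/mm (vertical).
Torsion M = P·e = 263×10³ × 160 = 42080000 N·mm.
Critical point at (x, y) = (87.5, 100) from centroid. f_tx = M·y/J = 957.3 N/mm; f_ty = M·x/J = 837.6 N/mm.
Resultant f_max = √[f_tx² + (f_v + f_ty)²] = √[957.3² + (657.5 + 837.6)²] = 1775 N/mm.
Capacity per unit length: φr_n = 0.75 × 0.6 × 490 × (0.707 × 10) = 1559 N/mm.
1775 > 1559 → NOT adequate.

f_max ≈ 1780 N/mm; NOT adequate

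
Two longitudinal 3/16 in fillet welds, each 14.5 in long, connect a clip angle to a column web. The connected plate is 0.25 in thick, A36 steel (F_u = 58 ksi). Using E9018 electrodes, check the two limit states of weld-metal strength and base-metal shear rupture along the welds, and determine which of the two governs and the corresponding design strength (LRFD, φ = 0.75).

E90XX → F_EXX = 90 ksi.
t_e = 0.707 × 0.1875 = 0.1326 in; L = 29 in.
Weld metal: φR_n = 0.75 × 0.6 × 90 × 0.1326 × 29 = 155.7 kip.
Base metal (shear rupture): φR_n = 0.75 × 0.6 × 58 × 0.25 × 29 = 189.2 kip.
Governing: weld metal.

φR_n ≈ 156 kip (weld metal governs)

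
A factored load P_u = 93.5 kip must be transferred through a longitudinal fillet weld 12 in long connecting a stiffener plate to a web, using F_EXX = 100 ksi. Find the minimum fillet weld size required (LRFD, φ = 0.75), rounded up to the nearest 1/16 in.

Total weld length L = 12 in.
Required throat t_e = P_u / (φ × 0.6 F_EXX × L) = 93.5 / (0.75 × 0.6 × 100 × 12) = 0.1731 in.
Required leg w = t_e / 0.707 = 0.2449 in → use 1/4 in.

w = 1/4 in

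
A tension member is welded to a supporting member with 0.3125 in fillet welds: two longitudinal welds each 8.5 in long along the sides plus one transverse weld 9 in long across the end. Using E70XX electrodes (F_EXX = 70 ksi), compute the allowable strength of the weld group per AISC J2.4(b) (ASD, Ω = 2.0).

t_e = 0.707 × 0.3125 = 0.2209 in.
R_nwl = 0.6 × 70 × 0.2209 × 17 = 157.7 kips (longitudinal, 2 welds).
R_nwt = 0.6 × 70 × 0.2209 × 9 = 83.51 kips (transverse, base value).
(i) R_nwl + R_nwt = 241.3 kips; (ii) 0.85 R_nwl + 1.5 R_nwt = 259.4 kips.
R_n = max = 259.4 kips [governs: (ii)]; R_n/Ω = 129.7 kips.

R_n/Ω ≈ 130 kips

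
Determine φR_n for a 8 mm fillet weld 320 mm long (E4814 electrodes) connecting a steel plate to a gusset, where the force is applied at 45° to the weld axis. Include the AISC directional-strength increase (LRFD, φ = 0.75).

E48XX → F_EXX = 480 MPa.
t_e = 0.707 × 8 = 5.656 mm; A_we = 5.656 × 320 = 1810 mm².
Directional factor: 1.0 + 0.5 sin^1.5(45°) = 1.297.
F_nw = 0.6 × 480 × 1.297 = 373.6 MPa.
φR_n = 0.75 × 373.6 × 1810 × 10⁻³ = 507.2 kN.

φR_n ≈ 507 kN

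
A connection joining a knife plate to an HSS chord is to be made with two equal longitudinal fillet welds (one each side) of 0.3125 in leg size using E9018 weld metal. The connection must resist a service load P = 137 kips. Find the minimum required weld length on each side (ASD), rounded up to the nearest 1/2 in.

E90XX → F_EXX = 90 ksi.
Throat t_e = 0.707 × 0.3125 = 0.2209 in.
r_n/Ω = (0.6 × 90 × 0.2209) / 2.0 = 5.965 kip/in.
L_req = P / (r_n/Ω) = 137 / 5.965 = 22.97 in total.
Per side: 22.97 / 2 = 11.48 in.
Round up → use L = 11.5 in on each side.

L = 11.5 in on each side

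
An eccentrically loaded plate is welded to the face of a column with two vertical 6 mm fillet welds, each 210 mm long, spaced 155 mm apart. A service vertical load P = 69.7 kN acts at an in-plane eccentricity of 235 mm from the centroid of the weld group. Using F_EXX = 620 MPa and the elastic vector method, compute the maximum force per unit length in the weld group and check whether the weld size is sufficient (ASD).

Total weld length L_w = 420 mm. Treat welds as unit-width lines.
Polar moment about centroid: J = 2[d³/12 + d(b/2)²] = 2[210³/12 + 210×77.5²] = 4066000 mm³.
Direct shear f_v = P/L_w = 69.7×10³ / 420 = 166 N/mm (vertical).
Torsion M = P·e = 69.7×10³ × 235 = 16380000 N·mm.
Critical point at (x, y) = (77.5, 105) from centroid. f_tx = M·y/J = 423 N/mm; f_ty = M·x/J = 312.2 N/mm.
Resultant f_max = √[f_tx² + (f_v + f_ty)²] = √[423² + (166 + 312.2)²] = 638.4 N/mm.
Capacity per unit length: r_n/Ω = (1/2.0) × 0.6 × 620 × (0.707 × 6) = 789 N/mm.
638.4 ≤ 789 → adequate.

f_max ≈ 638 N/mm; adequate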